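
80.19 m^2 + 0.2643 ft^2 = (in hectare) 0.008021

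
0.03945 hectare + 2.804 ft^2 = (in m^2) 394.8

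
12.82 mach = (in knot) 8485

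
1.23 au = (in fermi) 1.84e+26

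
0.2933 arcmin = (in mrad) 0.08532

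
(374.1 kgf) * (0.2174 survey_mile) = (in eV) 8.011e+24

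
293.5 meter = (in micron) 2.935e+08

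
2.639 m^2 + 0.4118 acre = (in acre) 0.4125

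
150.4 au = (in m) 2.25e+13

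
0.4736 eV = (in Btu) 7.192e-23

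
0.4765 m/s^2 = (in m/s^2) 0.4765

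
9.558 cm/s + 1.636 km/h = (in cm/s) 55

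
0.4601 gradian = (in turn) 0.00115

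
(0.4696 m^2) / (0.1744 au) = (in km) 1.8e-14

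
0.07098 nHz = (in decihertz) 7.098e-10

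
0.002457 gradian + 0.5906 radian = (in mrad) 590.6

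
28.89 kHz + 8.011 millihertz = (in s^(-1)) 2.889e+04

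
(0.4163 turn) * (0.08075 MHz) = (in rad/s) 2.112e+05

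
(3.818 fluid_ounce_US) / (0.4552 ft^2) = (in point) 7.568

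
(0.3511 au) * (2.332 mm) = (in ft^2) 1.318e+09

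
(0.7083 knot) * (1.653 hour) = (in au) 1.449e-08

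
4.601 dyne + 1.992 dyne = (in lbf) 1.482e-05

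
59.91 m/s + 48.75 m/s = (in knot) 211.2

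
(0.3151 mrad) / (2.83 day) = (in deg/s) 7.384e-08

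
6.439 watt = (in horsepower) 0.008635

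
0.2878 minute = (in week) 2.855e-05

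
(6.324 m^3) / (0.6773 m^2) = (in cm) 933.7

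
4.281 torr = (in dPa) 5708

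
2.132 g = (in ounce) 0.0752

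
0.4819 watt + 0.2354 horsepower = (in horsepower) 0.236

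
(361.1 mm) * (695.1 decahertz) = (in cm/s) 2.51e+05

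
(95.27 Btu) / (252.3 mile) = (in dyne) 2.476e+04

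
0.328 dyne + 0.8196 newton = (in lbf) 0.1843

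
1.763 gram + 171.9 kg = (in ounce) 6064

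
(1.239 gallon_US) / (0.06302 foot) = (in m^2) 0.2442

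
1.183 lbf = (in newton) 5.262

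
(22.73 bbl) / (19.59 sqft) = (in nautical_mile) 0.001072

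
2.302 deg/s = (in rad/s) 0.04018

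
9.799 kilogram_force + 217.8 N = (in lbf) 70.57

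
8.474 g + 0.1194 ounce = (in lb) 0.02614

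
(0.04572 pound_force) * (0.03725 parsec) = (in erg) 2.338e+21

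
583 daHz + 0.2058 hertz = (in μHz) 5.83e+09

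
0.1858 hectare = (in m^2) 1858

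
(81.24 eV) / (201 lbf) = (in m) 1.456e-20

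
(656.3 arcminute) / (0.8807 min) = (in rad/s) 0.003613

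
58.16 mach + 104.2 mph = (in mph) 4.44e+04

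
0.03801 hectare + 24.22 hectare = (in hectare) 24.26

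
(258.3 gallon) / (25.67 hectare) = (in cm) 0.0003809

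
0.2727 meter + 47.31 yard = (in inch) 1714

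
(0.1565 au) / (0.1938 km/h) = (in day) 5.034e+06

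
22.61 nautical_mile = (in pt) 1.187e+08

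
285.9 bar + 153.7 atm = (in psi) 6405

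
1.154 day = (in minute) 1662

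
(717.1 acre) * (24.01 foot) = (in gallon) 5.61e+09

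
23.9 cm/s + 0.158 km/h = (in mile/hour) 0.6328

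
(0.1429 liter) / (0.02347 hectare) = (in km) 6.089e-10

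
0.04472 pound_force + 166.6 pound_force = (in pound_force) 166.6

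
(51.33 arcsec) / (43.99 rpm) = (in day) 6.252e-10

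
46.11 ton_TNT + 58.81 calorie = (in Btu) 1.829e+08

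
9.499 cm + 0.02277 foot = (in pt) 288.9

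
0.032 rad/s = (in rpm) 0.3056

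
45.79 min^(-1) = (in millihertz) 763.2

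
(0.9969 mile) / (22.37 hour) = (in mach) 5.851e-05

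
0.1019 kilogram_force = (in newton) 0.9993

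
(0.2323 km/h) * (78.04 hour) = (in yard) 1.983e+04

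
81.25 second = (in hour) 0.02257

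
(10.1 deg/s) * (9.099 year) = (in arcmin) 1.739e+11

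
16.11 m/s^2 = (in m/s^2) 16.11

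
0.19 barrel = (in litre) 30.21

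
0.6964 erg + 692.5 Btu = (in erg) 7.306e+12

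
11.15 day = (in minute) 1.606e+04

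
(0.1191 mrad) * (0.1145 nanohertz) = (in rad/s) 1.364e-14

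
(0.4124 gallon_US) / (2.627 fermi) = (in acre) 1.468e+08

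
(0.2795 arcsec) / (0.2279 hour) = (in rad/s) 1.652e-09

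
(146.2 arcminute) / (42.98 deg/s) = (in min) 0.0009449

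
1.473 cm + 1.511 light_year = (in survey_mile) 8.883e+12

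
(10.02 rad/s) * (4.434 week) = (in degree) 1.54e+09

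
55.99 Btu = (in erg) 5.907e+11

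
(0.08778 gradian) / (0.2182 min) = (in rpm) 0.001006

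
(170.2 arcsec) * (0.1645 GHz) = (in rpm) 1.296e+06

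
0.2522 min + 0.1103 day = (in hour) 2.651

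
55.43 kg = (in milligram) 5.543e+07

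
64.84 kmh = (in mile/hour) 40.29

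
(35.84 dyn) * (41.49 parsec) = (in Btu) 4.349e+11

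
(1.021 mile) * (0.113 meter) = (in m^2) 185.7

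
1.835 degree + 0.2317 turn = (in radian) 1.488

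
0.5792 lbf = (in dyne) 2.576e+05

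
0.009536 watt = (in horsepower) 1.279e-05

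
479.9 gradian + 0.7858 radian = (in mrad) 8324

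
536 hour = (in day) 22.33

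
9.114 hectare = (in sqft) 9.81e+05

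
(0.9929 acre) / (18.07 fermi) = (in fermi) 2.224e+32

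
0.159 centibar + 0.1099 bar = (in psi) 1.617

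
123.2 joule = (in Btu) 0.1168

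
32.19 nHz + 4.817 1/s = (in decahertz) 0.4817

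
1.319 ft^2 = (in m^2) 0.1225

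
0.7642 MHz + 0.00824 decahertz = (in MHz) 0.7642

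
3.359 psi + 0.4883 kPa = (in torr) 177.4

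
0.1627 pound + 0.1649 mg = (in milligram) 7.38e+04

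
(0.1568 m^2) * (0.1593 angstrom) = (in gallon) 6.599e-10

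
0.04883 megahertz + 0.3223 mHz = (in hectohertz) 488.3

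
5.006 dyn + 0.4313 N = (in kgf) 0.04399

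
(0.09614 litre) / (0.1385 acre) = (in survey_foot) 5.628e-07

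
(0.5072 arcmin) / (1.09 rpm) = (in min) 2.154e-05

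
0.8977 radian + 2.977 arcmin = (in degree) 51.48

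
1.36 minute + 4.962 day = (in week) 0.709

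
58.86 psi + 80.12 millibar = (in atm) 4.084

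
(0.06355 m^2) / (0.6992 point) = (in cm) 2.576e+04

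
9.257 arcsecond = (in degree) 0.002571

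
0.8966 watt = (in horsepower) 0.001202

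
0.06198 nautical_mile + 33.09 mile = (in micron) 5.337e+10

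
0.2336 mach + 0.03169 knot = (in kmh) 286.4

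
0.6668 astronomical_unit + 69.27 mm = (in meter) 9.975e+10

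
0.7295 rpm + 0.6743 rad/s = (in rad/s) 0.7507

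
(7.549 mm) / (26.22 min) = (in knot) 9.328e-06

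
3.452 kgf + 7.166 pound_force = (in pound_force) 14.78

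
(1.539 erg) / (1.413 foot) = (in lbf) 8.033e-08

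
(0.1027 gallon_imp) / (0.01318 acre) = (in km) 8.753e-09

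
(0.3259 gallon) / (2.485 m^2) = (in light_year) 5.247e-20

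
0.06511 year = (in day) 23.77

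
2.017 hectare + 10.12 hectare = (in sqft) 1.306e+06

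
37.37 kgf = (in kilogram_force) 37.37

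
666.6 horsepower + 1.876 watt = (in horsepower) 666.6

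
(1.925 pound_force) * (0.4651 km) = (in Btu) 3.775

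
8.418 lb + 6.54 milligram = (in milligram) 3.818e+06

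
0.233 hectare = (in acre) 0.5758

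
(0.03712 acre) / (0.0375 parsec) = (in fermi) 129.8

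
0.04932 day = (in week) 0.007046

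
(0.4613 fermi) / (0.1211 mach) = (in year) 3.547e-25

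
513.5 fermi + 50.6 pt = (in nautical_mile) 9.639e-06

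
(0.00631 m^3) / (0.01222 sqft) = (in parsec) 1.801e-16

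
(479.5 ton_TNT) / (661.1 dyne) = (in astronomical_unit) 2029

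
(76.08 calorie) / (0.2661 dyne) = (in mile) 7.433e+04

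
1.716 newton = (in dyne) 1.716e+05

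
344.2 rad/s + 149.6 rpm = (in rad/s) 359.9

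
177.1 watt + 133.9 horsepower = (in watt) 1e+05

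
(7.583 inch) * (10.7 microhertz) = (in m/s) 2.061e-06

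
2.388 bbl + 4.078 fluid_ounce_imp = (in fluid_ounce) 1.284e+04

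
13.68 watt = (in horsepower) 0.01835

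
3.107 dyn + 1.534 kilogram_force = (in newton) 15.04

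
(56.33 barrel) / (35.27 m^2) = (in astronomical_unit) 1.697e-12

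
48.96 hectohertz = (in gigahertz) 4.896e-06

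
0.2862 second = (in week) 4.732e-07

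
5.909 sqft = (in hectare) 5.49e-05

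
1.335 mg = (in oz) 4.709e-05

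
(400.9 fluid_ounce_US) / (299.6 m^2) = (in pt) 0.1122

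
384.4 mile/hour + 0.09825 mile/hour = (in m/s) 171.9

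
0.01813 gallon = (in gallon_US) 0.01813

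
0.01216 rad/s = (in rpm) 0.1161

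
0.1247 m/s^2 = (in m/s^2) 0.1247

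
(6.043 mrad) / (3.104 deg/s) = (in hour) 3.098e-05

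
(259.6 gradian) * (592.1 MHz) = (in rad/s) 2.414e+09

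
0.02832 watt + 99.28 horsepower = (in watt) 7.403e+04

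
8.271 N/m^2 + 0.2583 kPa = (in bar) 0.002666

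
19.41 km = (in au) 1.297e-07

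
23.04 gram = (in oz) 0.8127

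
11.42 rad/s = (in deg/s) 654.3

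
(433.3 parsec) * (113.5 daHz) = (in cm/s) 1.518e+24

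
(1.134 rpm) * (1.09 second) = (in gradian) 8.24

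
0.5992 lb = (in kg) 0.2718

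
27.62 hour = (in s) 9.943e+04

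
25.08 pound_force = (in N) 111.6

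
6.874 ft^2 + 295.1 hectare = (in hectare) 295.1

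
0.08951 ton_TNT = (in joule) 3.745e+08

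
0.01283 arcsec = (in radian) 6.22e-08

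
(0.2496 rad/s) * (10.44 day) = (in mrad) 2.251e+08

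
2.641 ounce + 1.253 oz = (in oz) 3.894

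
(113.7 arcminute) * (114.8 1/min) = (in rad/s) 0.06328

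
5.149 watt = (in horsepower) 0.006905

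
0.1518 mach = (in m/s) 51.69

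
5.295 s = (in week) 8.755e-06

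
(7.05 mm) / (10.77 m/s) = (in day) 7.576e-09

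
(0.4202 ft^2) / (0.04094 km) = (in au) 6.374e-15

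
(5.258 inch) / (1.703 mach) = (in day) 2.666e-09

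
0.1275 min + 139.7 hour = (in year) 0.01595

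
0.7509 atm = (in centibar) 76.08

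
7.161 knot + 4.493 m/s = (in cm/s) 817.7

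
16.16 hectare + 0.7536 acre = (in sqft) 1.772e+06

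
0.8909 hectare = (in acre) 2.201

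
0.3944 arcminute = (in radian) 0.0001147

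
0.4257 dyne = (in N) 4.257e-06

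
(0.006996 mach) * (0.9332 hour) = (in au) 5.35e-08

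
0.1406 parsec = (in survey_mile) 2.696e+12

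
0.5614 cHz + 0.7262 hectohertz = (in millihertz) 7.263e+04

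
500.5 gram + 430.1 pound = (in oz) 6899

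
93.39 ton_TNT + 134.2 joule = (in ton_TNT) 93.39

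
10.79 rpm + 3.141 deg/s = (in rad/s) 1.185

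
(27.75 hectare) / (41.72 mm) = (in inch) 2.619e+08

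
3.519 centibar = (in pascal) 3519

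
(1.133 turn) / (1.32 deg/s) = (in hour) 0.08583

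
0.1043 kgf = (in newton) 1.023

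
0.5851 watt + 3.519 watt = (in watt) 4.104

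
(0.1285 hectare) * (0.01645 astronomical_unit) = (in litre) 3.162e+15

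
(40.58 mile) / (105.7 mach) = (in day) 2.1e-05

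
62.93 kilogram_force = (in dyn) 6.171e+07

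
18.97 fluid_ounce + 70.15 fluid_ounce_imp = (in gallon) 0.6747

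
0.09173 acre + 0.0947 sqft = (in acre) 0.09173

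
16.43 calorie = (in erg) 6.874e+08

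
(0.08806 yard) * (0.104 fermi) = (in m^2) 8.374e-18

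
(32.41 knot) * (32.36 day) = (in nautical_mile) 2.517e+04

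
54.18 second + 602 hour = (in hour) 602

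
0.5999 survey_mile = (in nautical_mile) 0.5213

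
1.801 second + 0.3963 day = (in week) 0.05662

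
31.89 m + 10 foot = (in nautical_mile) 0.01887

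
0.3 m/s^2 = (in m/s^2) 0.3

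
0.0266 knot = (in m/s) 0.01368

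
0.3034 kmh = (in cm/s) 8.428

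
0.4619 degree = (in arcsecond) 1663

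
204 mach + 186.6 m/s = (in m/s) 6.965e+04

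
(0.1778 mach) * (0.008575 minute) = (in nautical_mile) 0.01682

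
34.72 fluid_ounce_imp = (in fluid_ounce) 33.36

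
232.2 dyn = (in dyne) 232.2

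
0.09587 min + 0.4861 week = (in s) 2.94e+05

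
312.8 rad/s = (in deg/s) 1.792e+04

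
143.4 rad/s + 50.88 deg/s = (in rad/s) 144.3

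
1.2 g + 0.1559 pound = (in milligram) 7.192e+04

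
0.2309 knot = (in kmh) 0.4276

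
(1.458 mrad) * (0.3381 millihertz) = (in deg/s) 2.824e-05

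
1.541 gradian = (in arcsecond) 4993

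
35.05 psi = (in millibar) 2417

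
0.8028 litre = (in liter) 0.8028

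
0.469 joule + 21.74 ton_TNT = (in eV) 5.677e+29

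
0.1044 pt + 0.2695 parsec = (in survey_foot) 2.728e+16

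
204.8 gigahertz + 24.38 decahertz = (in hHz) 2.048e+09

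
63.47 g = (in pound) 0.1399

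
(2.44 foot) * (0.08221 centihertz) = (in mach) 1.796e-06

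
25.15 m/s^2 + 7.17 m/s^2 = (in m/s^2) 32.32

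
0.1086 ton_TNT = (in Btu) 4.307e+05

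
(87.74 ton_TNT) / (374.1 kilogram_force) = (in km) 1.001e+05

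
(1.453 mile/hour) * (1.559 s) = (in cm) 101.3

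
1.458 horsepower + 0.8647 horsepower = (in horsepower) 2.323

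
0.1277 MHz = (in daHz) 1.277e+04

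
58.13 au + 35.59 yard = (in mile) 5.404e+09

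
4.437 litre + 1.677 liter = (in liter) 6.114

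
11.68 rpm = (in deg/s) 70.08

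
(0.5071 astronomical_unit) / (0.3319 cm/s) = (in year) 7.248e+05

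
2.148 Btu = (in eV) 1.414e+22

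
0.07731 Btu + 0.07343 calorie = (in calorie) 19.57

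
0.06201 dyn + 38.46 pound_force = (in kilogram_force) 17.45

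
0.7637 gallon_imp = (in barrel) 0.02184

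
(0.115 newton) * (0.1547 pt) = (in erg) 62.76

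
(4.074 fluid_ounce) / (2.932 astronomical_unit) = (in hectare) 2.747e-20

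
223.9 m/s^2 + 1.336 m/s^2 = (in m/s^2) 225.2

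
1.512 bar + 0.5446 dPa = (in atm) 1.492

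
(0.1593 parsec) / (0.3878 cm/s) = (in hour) 3.521e+14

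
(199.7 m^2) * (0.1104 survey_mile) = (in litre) 3.548e+07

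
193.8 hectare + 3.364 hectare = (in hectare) 197.2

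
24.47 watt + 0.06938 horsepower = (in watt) 76.21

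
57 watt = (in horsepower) 0.07644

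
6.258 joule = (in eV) 3.906e+19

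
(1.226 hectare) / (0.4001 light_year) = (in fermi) 3239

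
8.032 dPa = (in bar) 8.032e-06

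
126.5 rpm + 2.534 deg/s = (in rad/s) 13.29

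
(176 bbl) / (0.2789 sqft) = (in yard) 1181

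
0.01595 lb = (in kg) 0.007235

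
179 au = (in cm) 2.678e+15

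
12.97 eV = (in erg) 2.078e-11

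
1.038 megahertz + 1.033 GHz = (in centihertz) 1.034e+11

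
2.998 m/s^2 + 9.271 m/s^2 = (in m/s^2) 12.27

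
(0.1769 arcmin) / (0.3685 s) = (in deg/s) 0.008001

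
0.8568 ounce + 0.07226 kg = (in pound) 0.2129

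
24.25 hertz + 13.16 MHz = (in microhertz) 1.316e+13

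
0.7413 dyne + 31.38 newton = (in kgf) 3.2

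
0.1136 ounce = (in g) 3.221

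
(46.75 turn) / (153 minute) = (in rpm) 0.3056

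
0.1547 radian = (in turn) 0.02462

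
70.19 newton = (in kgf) 7.157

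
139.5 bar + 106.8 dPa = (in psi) 2023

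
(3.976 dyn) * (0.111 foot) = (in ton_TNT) 3.215e-16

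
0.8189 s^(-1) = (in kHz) 0.0008189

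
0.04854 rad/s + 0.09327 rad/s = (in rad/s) 0.1418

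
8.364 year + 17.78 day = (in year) 8.413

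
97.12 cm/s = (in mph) 2.173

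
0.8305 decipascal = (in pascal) 0.08305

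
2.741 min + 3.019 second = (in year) 5.311e-06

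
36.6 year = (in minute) 1.924e+07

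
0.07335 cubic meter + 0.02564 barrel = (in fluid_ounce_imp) 2725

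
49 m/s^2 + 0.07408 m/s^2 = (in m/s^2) 49.07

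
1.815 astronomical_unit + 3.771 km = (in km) 2.715e+08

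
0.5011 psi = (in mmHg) 25.91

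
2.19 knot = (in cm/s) 112.7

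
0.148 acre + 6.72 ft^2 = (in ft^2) 6454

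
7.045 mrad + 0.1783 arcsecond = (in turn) 0.001121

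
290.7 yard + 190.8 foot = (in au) 2.166e-09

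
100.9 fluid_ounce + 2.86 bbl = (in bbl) 2.879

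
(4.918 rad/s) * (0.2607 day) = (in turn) 1.763e+04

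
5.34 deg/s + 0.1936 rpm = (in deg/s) 6.502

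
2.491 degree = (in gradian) 2.768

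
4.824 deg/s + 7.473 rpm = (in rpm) 8.277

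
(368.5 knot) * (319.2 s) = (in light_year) 6.396e-12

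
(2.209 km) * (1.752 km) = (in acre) 956.3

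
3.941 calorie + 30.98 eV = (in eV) 1.029e+20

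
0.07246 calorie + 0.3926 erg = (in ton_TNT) 7.246e-11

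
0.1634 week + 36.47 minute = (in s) 1.01e+05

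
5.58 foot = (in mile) 0.001057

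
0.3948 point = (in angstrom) 1.393e+06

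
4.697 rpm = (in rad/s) 0.4919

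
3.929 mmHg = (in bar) 0.005238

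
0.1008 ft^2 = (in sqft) 0.1008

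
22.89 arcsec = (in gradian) 0.007065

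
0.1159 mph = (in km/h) 0.1865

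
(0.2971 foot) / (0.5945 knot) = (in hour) 8.225e-05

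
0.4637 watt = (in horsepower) 0.0006218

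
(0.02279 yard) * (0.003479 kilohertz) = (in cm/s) 7.25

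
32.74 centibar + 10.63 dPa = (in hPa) 327.4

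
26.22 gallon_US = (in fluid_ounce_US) 3356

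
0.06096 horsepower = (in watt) 45.46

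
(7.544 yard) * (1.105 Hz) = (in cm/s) 762.3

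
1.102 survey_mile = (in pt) 5.027e+06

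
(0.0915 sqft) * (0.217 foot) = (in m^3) 0.0005622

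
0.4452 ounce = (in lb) 0.02782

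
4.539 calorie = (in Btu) 0.018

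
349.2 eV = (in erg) 5.595e-10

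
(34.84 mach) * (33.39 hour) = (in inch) 5.614e+10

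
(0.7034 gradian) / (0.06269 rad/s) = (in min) 0.002937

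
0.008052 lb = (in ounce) 0.1288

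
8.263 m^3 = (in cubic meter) 8.263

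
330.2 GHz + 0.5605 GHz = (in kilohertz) 3.308e+08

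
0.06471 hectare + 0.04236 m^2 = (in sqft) 6966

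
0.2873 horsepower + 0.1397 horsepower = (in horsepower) 0.427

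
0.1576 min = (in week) 1.563e-05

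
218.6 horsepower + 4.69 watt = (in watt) 1.63e+05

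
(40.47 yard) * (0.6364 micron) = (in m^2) 2.355e-05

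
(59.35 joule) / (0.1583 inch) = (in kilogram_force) 1505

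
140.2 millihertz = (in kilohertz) 0.0001402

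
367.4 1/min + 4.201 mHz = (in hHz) 0.06128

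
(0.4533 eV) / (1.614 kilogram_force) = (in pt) 1.301e-17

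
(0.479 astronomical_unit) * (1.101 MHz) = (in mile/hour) 1.765e+17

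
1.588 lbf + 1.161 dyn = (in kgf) 0.7203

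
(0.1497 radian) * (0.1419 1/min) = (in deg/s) 0.02029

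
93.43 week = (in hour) 1.57e+04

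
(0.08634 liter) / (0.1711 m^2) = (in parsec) 1.635e-20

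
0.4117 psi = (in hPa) 28.39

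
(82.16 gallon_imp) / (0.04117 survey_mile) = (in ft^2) 0.06068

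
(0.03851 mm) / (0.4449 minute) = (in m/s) 1.443e-06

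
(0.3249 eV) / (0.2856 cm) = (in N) 1.823e-17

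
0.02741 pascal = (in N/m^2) 0.02741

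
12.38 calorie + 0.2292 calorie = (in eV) 3.293e+20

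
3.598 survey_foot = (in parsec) 3.554e-17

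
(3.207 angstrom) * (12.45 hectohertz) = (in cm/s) 3.993e-05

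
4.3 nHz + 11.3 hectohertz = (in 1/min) 6.78e+04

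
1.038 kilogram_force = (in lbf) 2.288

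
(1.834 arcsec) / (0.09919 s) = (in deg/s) 0.005136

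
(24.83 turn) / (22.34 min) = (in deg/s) 6.669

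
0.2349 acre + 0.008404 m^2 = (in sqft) 1.023e+04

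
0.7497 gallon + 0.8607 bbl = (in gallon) 36.9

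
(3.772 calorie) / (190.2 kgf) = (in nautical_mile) 4.569e-06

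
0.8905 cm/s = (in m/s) 0.008905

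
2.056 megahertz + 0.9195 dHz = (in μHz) 2.056e+12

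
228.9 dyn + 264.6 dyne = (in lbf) 0.001109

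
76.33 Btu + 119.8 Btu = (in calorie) 4.946e+04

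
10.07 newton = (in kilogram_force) 1.027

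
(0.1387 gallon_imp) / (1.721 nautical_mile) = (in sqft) 2.129e-06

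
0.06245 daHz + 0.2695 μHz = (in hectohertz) 0.006245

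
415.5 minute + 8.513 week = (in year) 0.1641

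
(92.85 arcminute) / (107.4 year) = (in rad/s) 7.974e-12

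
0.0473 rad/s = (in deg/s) 2.71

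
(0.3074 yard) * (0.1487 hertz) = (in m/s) 0.0418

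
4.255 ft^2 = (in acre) 9.768e-05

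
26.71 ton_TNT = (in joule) 1.118e+11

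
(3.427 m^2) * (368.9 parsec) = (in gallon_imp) 8.581e+21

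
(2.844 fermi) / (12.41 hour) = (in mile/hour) 1.424e-19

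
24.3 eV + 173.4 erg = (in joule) 1.734e-05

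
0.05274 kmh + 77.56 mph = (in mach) 0.1019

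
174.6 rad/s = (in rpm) 1667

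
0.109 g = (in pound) 0.0002403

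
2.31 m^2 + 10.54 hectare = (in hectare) 10.54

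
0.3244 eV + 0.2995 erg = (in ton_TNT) 7.158e-18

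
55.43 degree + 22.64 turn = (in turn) 22.79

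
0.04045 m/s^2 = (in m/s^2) 0.04045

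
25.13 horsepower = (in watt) 1.874e+04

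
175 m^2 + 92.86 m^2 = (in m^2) 267.9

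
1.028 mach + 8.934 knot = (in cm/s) 3.546e+04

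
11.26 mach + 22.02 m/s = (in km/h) 1.388e+04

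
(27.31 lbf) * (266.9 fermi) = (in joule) 3.242e-11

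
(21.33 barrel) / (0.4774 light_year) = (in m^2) 7.508e-16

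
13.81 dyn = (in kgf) 1.408e-05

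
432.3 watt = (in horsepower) 0.5797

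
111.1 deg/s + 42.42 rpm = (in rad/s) 6.381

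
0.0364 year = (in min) 1.913e+04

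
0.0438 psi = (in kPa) 0.302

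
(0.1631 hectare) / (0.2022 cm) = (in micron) 8.066e+11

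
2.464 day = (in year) 0.006751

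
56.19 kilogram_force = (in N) 551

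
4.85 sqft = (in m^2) 0.4506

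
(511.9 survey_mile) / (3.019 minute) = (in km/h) 1.637e+04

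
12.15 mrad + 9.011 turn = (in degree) 3245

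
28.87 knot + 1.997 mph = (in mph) 35.22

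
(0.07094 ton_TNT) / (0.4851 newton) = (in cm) 6.119e+10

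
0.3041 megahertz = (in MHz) 0.3041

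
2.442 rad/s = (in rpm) 23.32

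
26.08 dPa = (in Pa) 2.608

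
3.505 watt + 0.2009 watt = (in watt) 3.706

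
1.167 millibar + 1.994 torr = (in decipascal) 3825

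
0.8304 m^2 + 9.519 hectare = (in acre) 23.52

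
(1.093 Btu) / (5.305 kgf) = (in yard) 24.24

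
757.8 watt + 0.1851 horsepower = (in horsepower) 1.201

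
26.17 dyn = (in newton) 0.0002617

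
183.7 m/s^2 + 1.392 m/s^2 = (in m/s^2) 185.1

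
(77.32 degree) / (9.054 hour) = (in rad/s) 4.14e-05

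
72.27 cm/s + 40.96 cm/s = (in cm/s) 113.2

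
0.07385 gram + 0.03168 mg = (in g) 0.07388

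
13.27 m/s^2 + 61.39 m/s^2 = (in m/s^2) 74.66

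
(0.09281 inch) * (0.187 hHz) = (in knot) 0.08569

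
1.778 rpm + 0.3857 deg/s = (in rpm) 1.842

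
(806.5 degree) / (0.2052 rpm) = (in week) 0.001083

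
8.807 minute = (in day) 0.006116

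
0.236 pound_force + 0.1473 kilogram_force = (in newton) 2.494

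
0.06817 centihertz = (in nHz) 6.817e+05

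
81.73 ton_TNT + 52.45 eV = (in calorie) 8.173e+10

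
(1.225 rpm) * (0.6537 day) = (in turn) 1153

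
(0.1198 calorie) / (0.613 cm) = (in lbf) 18.38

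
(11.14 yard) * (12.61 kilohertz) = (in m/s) 1.285e+05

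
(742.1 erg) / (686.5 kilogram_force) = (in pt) 3.125e-05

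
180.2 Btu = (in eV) 1.187e+24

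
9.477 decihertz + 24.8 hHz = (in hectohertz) 24.81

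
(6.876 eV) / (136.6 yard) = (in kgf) 8.994e-22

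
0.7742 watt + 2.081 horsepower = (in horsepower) 2.082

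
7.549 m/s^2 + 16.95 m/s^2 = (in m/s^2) 24.5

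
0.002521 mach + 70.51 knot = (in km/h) 133.7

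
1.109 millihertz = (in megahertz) 1.109e-09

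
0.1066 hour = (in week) 0.0006345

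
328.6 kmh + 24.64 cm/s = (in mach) 0.2688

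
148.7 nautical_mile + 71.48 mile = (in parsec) 1.265e-11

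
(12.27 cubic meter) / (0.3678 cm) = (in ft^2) 3.591e+04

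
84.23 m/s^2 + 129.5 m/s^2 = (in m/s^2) 213.7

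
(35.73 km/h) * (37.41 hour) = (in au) 8.935e-06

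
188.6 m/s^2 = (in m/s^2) 188.6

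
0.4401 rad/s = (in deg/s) 25.22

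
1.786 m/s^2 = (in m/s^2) 1.786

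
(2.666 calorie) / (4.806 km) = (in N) 0.002321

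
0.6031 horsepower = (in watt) 449.7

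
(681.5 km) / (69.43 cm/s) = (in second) 9.816e+05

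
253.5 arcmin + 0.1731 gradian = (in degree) 4.381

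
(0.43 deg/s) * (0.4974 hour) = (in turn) 2.139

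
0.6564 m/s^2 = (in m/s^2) 0.6564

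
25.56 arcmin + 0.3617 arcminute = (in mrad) 7.54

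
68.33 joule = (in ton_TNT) 1.633e-08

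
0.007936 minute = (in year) 1.51e-08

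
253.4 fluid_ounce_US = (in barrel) 0.04714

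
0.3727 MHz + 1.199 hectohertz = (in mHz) 3.728e+08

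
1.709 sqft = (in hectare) 1.588e-05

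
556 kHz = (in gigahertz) 0.000556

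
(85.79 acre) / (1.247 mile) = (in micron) 1.73e+08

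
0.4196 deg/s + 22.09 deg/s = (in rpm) 3.752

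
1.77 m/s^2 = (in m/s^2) 1.77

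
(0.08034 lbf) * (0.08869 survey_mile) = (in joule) 51.01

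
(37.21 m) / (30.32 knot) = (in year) 7.565e-08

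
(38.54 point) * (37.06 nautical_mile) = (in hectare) 0.09332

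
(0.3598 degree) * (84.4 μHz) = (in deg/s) 3.037e-05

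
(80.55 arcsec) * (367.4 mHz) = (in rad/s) 0.0001435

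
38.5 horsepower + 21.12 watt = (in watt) 2.873e+04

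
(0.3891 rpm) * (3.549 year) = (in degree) 2.613e+08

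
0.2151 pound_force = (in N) 0.9568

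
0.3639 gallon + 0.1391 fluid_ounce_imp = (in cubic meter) 0.001381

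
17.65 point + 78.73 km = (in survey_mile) 48.92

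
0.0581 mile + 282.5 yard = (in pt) 9.973e+05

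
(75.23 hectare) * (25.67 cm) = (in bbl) 1.215e+06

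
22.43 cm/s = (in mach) 0.0006587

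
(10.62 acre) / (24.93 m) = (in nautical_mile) 0.9308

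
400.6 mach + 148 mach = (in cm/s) 1.868e+07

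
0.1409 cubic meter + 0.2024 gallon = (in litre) 141.7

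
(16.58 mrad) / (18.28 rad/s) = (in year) 2.876e-11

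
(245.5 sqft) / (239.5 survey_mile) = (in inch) 0.00233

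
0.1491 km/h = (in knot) 0.08051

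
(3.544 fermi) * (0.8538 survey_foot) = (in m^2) 9.223e-16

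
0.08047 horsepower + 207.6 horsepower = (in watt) 1.549e+05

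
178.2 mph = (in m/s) 79.66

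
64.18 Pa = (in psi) 0.009309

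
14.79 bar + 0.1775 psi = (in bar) 14.8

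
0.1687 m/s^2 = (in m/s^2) 0.1687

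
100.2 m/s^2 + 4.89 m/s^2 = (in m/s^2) 105.1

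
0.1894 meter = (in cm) 18.94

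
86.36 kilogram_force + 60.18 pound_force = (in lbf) 250.6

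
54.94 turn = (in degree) 1.978e+04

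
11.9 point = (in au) 2.806e-14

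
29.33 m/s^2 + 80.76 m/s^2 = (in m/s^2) 110.1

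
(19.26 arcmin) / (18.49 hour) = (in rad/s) 8.417e-08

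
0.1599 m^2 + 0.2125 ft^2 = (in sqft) 1.934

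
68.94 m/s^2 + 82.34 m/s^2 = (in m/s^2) 151.3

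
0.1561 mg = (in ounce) 5.506e-06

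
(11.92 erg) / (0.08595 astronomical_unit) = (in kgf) 9.453e-18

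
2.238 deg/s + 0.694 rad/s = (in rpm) 7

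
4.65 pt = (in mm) 1.64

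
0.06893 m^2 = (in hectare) 6.893e-06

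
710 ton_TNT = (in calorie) 7.1e+11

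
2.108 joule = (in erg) 2.108e+07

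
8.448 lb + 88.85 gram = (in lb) 8.644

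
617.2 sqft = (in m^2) 57.34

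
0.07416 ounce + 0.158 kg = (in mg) 1.601e+05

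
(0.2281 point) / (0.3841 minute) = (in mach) 1.025e-08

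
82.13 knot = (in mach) 0.1241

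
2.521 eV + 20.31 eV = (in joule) 3.658e-18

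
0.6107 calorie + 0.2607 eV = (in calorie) 0.6107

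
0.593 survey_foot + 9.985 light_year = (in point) 2.678e+20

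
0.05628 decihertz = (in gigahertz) 5.628e-12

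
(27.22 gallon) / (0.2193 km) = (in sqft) 0.005057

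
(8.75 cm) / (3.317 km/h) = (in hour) 2.638e-05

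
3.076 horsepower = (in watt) 2294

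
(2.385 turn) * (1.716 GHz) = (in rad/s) 2.571e+10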